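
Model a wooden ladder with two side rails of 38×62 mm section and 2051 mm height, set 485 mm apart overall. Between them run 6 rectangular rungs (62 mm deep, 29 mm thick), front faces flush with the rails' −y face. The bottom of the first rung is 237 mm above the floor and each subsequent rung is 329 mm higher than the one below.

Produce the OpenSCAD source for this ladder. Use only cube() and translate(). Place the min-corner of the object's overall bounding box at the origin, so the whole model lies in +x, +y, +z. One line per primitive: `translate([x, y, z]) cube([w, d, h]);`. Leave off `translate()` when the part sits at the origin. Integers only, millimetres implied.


cube([38, 62, 2051]);
translate([447, 0, 0]) cube([38, 62, 2051]);
translate([38, 0, 237]) cube([409, 62, 29]);
translate([38, 0, 566]) cube([409, 62, 29]);
translate([38, 0, 895]) cube([409, 62, 29]);
translate([38, 0, 1224]) cube([409, 62, 29]);
translate([38, 0, 1553]) cube([409, 62, 29]);
translate([38, 0, 1882]) cube([409, 62, 29]);


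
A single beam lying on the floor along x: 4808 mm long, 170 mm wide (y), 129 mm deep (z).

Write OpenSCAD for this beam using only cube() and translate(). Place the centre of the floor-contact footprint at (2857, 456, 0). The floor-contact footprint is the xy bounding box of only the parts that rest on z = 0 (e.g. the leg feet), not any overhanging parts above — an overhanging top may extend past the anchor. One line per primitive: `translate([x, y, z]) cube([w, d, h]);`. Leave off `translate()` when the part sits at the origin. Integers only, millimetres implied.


translate([453, 371, 0]) cube([4808, 170, 129]);


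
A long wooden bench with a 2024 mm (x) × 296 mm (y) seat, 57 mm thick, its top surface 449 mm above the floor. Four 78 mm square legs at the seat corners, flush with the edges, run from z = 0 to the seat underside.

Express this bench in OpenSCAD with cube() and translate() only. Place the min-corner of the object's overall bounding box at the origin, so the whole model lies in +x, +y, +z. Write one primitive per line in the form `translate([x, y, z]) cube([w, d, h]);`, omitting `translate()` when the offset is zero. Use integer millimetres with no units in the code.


// leg_h = 449 − 57 = 392
translate([0, 0, 392]) cube([2024, 296, 57]);
cube([78, 78, 392]);
translate([0, 218, 0]) cube([78, 78, 392]);
translate([1946, 0, 0]) cube([78, 78, 392]);
translate([1946, 218, 0]) cube([78, 78, 392]);


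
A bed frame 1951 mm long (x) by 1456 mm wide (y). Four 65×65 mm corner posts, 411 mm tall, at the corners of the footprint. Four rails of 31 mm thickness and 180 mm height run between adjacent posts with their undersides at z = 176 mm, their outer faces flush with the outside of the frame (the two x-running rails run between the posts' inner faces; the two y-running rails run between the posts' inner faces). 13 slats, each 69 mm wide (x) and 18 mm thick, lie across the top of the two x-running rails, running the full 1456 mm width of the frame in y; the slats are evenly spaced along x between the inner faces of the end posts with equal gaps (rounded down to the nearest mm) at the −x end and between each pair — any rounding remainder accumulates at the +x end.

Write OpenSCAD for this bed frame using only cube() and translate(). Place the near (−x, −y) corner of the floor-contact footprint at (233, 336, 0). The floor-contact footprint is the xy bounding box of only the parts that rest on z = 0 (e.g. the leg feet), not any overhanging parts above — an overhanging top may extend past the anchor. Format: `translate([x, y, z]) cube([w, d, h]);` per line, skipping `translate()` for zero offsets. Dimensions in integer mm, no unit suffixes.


translate([233, 336, 0]) cube([65, 65, 411]);
translate([233, 1727, 0]) cube([65, 65, 411]);
translate([2119, 336, 0]) cube([65, 65, 411]);
translate([2119, 1727, 0]) cube([65, 65, 411]);
translate([298, 336, 176]) cube([1821, 31, 180]);
translate([298, 1761, 176]) cube([1821, 31, 180]);
translate([233, 401, 176]) cube([31, 1326, 180]);
translate([2153, 401, 176]) cube([31, 1326, 180]);
translate([364, 336, 356]) cube([69, 1456, 18]);
translate([499, 336, 356]) cube([69, 1456, 18]);
translate([634, 336, 356]) cube([69, 1456, 18]);
translate([769, 336, 356]) cube([69, 1456, 18]);
translate([904, 336, 356]) cube([69, 1456, 18]);
translate([1039, 336, 356]) cube([69, 1456, 18]);
translate([1174, 336, 356]) cube([69, 1456, 18]);
translate([1309, 336, 356]) cube([69, 1456, 18]);
translate([1444, 336, 356]) cube([69, 1456, 18]);
translate([1579, 336, 356]) cube([69, 1456, 18]);
translate([1714, 336, 356]) cube([69, 1456, 18]);
translate([1849, 336, 356]) cube([69, 1456, 18]);
translate([1984, 336, 356]) cube([69, 1456, 18]);


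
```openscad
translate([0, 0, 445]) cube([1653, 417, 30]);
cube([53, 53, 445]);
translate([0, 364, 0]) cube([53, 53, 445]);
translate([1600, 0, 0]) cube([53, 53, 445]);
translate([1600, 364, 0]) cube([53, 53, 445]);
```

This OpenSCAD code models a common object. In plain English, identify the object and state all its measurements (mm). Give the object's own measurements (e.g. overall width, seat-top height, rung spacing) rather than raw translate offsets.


A long wooden bench with a 1653 mm (x) × 417 mm (y) seat, 30 mm thick, its top surface 475 mm above the floor. Four 53 mm square legs at the seat corners, flush with the edges, run from z = 0 to the seat underside.


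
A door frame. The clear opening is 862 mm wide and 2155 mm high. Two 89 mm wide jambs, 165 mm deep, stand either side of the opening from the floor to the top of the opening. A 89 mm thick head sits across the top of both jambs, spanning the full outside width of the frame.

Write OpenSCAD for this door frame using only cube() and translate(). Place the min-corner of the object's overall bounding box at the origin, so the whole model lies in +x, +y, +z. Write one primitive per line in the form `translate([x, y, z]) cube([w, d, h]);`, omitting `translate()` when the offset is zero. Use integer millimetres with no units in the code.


cube([89, 165, 2155]);
translate([951, 0, 0]) cube([89, 165, 2155]);
translate([0, 0, 2155]) cube([1040, 165, 89]);


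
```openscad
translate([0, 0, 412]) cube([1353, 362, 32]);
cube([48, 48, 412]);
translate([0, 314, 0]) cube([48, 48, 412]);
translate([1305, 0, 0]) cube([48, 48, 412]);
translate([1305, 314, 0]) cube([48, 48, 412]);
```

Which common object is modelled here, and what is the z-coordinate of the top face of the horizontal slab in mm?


A bench. The seat-top height is 444 mm.

A long slab on four corner posts — a bench. The slab sits at z = 412 with thickness 32, so the top is 412 + 32 = 444 mm.


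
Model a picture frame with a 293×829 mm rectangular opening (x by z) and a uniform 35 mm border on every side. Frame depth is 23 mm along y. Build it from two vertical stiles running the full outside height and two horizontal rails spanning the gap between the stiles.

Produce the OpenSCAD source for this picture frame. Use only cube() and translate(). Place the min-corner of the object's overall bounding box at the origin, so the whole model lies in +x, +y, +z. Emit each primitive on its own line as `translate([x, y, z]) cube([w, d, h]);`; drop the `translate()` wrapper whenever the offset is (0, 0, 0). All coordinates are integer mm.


cube([35, 23, 899]);
translate([328, 0, 0]) cube([35, 23, 899]);
translate([35, 0, 0]) cube([293, 23, 35]);
translate([35, 0, 864]) cube([293, 23, 35]);


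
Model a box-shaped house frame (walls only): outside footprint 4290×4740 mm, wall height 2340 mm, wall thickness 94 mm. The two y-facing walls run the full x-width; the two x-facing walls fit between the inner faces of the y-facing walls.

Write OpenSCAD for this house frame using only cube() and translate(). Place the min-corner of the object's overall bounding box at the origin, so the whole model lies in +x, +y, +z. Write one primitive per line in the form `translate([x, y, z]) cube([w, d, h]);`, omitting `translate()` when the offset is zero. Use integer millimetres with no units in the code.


cube([4290, 94, 2340]);
translate([0, 4646, 0]) cube([4290, 94, 2340]);
translate([0, 94, 0]) cube([94, 4552, 2340]);
translate([4196, 94, 0]) cube([94, 4552, 2340]);


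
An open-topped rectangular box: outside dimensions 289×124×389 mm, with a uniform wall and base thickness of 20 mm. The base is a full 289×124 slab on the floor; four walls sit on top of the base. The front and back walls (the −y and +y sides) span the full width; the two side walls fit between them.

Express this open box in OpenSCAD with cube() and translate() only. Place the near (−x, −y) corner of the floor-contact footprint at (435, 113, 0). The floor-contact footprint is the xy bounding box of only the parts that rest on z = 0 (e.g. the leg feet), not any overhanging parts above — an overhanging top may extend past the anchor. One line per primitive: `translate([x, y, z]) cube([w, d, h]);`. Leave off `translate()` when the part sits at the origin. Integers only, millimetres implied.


translate([435, 113, 0]) cube([289, 124, 20]);
translate([435, 113, 20]) cube([289, 20, 369]);
translate([435, 217, 20]) cube([289, 20, 369]);
translate([435, 133, 20]) cube([20, 84, 369]);
translate([704, 133, 20]) cube([20, 84, 369]);


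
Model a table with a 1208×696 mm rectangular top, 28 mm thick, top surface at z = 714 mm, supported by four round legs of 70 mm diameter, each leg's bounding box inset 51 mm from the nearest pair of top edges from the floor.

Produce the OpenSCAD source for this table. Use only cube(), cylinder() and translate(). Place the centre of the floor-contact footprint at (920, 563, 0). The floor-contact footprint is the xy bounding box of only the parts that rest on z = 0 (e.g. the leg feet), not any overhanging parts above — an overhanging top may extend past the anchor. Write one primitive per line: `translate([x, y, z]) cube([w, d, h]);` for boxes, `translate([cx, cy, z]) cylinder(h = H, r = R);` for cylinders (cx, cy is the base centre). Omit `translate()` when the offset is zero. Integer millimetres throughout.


// leg_h = 714 - 28 = 686
translate([316, 215, 686]) cube([1208, 696, 28]);
translate([402, 301, 0]) cylinder(h = 686, r = 35);
translate([1438, 301, 0]) cylinder(h = 686, r = 35);
translate([402, 825, 0]) cylinder(h = 686, r = 35);
translate([1438, 825, 0]) cylinder(h = 686, r = 35);


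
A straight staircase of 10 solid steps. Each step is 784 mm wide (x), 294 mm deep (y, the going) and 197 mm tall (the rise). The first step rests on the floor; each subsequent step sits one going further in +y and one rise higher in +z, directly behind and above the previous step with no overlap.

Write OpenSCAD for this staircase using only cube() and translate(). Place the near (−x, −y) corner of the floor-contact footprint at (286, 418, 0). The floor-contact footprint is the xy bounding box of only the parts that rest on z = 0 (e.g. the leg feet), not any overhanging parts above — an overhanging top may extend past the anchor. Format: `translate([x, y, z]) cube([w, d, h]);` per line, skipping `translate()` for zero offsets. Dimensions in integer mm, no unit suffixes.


translate([286, 418, 0]) cube([784, 294, 197]);
translate([286, 712, 197]) cube([784, 294, 197]);
translate([286, 1006, 394]) cube([784, 294, 197]);
translate([286, 1300, 591]) cube([784, 294, 197]);
translate([286, 1594, 788]) cube([784, 294, 197]);
translate([286, 1888, 985]) cube([784, 294, 197]);
translate([286, 2182, 1182]) cube([784, 294, 197]);
translate([286, 2476, 1379]) cube([784, 294, 197]);
translate([286, 2770, 1576]) cube([784, 294, 197]);
translate([286, 3064, 1773]) cube([784, 294, 197]);


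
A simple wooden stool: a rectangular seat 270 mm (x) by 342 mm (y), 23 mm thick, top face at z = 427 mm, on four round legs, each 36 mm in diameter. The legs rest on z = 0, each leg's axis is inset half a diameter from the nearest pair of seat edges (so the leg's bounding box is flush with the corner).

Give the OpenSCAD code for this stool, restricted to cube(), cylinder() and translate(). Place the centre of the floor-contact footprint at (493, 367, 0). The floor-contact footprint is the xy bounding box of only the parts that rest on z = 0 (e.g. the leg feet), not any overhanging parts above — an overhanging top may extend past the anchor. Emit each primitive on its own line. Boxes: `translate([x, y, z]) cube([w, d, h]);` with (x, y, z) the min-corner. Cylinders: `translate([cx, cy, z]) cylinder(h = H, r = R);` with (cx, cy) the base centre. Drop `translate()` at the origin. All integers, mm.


translate([358, 196, 404]) cube([270, 342, 23]);
translate([376, 214, 0]) cylinder(h = 404, r = 18);
translate([610, 214, 0]) cylinder(h = 404, r = 18);
translate([376, 520, 0]) cylinder(h = 404, r = 18);
translate([610, 520, 0]) cylinder(h = 404, r = 18);


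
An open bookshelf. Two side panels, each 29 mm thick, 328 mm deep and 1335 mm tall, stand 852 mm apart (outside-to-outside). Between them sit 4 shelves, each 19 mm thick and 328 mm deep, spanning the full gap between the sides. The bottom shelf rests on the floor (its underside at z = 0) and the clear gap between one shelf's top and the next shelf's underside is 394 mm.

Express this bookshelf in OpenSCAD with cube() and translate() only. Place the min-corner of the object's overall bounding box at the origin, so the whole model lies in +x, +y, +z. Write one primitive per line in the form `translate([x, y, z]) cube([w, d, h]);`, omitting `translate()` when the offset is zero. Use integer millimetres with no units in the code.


cube([29, 328, 1335]);
translate([823, 0, 0]) cube([29, 328, 1335]);
translate([29, 0, 0]) cube([794, 328, 19]);
translate([29, 0, 413]) cube([794, 328, 19]);
translate([29, 0, 826]) cube([794, 328, 19]);
translate([29, 0, 1239]) cube([794, 328, 19]);


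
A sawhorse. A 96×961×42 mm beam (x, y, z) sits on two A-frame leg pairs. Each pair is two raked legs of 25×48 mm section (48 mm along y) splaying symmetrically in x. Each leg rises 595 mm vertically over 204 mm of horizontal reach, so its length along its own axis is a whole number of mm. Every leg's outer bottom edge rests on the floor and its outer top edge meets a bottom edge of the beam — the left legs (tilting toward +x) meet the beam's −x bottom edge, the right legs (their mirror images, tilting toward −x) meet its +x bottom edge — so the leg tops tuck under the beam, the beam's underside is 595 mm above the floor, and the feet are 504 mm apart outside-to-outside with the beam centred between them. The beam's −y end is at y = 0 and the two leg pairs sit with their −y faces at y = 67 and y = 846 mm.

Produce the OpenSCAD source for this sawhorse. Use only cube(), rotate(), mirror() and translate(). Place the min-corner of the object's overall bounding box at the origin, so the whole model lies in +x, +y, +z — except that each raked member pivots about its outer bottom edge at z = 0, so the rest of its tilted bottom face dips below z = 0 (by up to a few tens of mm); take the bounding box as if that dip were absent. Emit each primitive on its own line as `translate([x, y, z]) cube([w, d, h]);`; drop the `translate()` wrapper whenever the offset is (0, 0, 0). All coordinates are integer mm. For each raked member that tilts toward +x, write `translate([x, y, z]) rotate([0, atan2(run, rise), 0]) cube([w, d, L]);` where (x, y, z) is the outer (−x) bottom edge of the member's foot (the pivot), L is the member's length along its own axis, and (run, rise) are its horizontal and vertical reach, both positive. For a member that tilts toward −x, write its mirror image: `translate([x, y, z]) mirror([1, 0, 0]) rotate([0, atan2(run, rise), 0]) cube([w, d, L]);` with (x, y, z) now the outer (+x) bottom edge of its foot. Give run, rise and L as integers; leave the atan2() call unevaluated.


translate([204, 0, 595]) cube([96, 961, 42]);
translate([0, 67, 0]) rotate([0, atan2(204, 595), 0]) cube([25, 48, 629]);
translate([504, 67, 0]) mirror([1, 0, 0]) rotate([0, atan2(204, 595), 0]) cube([25, 48, 629]);
translate([0, 846, 0]) rotate([0, atan2(204, 595), 0]) cube([25, 48, 629]);
translate([504, 846, 0]) mirror([1, 0, 0]) rotate([0, atan2(204, 595), 0]) cube([25, 48, 629]);


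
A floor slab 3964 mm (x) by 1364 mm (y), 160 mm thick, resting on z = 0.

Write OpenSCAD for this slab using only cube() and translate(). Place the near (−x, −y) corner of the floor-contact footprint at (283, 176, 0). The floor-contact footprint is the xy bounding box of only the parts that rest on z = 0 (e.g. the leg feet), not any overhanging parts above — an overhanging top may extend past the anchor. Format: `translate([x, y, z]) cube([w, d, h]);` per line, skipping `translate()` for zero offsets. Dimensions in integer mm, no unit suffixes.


translate([283, 176, 0]) cube([3964, 1364, 160]);


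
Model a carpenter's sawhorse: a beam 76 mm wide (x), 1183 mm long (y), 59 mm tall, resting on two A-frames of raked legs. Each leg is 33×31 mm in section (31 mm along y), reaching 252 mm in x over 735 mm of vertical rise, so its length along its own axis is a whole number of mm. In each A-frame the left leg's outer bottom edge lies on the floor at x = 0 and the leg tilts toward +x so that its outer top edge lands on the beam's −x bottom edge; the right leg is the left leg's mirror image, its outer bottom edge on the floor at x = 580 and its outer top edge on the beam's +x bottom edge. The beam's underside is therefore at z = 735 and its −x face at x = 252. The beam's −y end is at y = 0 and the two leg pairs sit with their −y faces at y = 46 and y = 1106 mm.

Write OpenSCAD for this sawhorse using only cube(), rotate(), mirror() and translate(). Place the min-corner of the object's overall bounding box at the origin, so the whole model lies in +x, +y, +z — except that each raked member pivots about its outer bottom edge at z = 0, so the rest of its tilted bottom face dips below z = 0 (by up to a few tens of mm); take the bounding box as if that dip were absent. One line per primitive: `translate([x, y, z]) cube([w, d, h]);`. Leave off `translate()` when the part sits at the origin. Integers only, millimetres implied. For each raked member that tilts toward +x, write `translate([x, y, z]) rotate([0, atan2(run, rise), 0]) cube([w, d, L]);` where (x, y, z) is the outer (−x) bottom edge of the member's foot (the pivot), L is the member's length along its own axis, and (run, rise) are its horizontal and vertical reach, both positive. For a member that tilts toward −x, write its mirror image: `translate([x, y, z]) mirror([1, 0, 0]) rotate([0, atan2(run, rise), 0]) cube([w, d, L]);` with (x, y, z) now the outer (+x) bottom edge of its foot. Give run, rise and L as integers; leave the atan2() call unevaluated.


translate([252, 0, 735]) cube([76, 1183, 59]);
translate([0, 46, 0]) rotate([0, atan2(252, 735), 0]) cube([33, 31, 777]);
translate([580, 46, 0]) mirror([1, 0, 0]) rotate([0, atan2(252, 735), 0]) cube([33, 31, 777]);
translate([0, 1106, 0]) rotate([0, atan2(252, 735), 0]) cube([33, 31, 777]);
translate([580, 1106, 0]) mirror([1, 0, 0]) rotate([0, atan2(252, 735), 0]) cube([33, 31, 777]);


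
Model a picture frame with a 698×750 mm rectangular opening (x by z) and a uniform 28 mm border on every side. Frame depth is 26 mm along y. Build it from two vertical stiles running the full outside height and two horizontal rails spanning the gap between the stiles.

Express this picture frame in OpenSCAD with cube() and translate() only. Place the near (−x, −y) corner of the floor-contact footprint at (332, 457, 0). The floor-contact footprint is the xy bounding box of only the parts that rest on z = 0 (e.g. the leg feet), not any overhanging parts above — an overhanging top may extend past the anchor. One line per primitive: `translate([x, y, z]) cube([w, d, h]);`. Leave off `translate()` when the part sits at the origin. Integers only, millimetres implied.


translate([332, 457, 0]) cube([28, 26, 806]);
translate([1058, 457, 0]) cube([28, 26, 806]);
translate([360, 457, 0]) cube([698, 26, 28]);
translate([360, 457, 778]) cube([698, 26, 28]);


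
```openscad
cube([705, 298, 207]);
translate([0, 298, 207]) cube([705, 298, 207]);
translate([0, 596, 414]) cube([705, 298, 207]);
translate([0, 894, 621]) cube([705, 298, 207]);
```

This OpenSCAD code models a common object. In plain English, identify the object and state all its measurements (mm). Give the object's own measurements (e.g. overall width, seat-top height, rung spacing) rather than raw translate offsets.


A straight staircase of 4 solid steps. Each step is 705 mm wide (x), 298 mm deep (y, the going) and 207 mm tall (the rise). The first step rests on the floor; each subsequent step sits one going further in +y and one rise higher in +z, directly behind and above the previous step with no overlap.


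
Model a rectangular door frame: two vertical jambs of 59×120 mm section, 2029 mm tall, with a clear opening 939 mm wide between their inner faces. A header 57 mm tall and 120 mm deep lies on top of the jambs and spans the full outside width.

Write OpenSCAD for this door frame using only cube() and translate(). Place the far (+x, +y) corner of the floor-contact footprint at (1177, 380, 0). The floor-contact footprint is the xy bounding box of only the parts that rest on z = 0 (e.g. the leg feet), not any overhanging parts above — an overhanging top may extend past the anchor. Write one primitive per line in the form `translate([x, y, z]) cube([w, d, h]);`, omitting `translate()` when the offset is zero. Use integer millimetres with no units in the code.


translate([120, 260, 0]) cube([59, 120, 2029]);
translate([1118, 260, 0]) cube([59, 120, 2029]);
translate([120, 260, 2029]) cube([1057, 120, 57]);


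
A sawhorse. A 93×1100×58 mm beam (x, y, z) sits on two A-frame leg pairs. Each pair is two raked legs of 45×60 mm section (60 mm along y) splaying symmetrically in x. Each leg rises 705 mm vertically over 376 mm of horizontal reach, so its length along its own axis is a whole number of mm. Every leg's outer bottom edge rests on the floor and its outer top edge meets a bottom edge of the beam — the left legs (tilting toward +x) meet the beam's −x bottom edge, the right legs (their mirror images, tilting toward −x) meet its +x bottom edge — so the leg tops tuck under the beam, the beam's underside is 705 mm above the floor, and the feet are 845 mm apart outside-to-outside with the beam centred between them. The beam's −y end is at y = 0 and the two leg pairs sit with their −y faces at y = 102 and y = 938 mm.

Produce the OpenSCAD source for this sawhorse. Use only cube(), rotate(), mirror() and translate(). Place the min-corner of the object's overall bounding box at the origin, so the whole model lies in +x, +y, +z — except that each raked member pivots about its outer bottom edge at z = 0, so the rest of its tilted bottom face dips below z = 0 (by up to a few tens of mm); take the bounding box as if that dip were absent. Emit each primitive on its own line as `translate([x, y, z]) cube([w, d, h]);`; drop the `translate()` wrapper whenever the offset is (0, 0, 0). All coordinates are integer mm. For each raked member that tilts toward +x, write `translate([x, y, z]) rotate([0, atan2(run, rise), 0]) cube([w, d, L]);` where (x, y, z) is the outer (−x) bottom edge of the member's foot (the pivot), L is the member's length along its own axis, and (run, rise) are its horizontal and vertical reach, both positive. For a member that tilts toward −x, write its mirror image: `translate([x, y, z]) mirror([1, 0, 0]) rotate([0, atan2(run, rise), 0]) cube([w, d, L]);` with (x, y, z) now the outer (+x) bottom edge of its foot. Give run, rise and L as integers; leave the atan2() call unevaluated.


// leg length = √(376² + 705²) = 799
// right-leg outer foot x = 2·376 + 93 = 845
// beam min-corner = (376, 0, 705)
translate([376, 0, 705]) cube([93, 1100, 58]);
translate([0, 102, 0]) rotate([0, atan2(376, 705), 0]) cube([45, 60, 799]);
translate([845, 102, 0]) mirror([1, 0, 0]) rotate([0, atan2(376, 705), 0]) cube([45, 60, 799]);
translate([0, 938, 0]) rotate([0, atan2(376, 705), 0]) cube([45, 60, 799]);
translate([845, 938, 0]) mirror([1, 0, 0]) rotate([0, atan2(376, 705), 0]) cube([45, 60, 799]);


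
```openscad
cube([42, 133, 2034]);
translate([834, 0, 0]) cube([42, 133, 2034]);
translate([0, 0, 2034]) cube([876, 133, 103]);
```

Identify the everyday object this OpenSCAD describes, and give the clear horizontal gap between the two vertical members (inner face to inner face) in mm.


A door frame. The clear opening width is 792 mm.

Two 2034 mm tall posts with a header on top — a door frame. The left jamb is 42 mm wide at x = 0; the right jamb starts at x = 834. The clear opening is 834 − 42 = 792 mm.


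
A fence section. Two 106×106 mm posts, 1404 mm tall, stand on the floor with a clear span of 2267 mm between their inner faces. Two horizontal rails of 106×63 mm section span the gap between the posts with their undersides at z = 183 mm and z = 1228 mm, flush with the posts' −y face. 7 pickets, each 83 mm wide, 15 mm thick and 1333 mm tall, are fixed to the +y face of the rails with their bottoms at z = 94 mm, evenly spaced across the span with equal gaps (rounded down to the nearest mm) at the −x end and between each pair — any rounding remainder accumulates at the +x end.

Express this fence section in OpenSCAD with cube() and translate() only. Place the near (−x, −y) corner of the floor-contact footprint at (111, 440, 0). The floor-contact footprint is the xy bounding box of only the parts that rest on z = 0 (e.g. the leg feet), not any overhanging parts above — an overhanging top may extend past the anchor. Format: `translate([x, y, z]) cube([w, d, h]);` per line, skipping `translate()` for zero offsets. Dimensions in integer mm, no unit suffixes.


translate([111, 440, 0]) cube([106, 106, 1404]);
translate([2484, 440, 0]) cube([106, 106, 1404]);
translate([217, 440, 183]) cube([2267, 106, 63]);
translate([217, 440, 1228]) cube([2267, 106, 63]);
translate([427, 546, 94]) cube([83, 15, 1333]);
translate([720, 546, 94]) cube([83, 15, 1333]);
translate([1013, 546, 94]) cube([83, 15, 1333]);
translate([1306, 546, 94]) cube([83, 15, 1333]);
translate([1599, 546, 94]) cube([83, 15, 1333]);
translate([1892, 546, 94]) cube([83, 15, 1333]);
translate([2185, 546, 94]) cube([83, 15, 1333]);


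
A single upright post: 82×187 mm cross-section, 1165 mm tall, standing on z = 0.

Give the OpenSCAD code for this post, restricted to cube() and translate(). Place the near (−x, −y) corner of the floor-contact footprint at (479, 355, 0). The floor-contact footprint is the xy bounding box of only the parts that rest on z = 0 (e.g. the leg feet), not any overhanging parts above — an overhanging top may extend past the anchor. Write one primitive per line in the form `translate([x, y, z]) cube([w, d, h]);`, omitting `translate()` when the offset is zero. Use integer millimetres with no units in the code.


translate([479, 355, 0]) cube([82, 187, 1165]);


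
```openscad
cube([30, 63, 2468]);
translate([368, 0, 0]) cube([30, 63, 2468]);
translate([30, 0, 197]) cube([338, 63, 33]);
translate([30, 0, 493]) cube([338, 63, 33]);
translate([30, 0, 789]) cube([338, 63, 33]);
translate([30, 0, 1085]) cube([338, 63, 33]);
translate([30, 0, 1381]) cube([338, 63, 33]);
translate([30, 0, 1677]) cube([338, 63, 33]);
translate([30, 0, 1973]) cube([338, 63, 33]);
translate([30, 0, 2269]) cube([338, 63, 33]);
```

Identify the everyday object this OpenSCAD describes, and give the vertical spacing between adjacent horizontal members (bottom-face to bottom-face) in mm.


A ladder. The rung spacing is 296 mm.

Two tall 30×63 posts with 8 short bars between them — a ladder. Adjacent rungs sit at z = 197 and z = 493, so the spacing is 493 − 197 = 296 mm.


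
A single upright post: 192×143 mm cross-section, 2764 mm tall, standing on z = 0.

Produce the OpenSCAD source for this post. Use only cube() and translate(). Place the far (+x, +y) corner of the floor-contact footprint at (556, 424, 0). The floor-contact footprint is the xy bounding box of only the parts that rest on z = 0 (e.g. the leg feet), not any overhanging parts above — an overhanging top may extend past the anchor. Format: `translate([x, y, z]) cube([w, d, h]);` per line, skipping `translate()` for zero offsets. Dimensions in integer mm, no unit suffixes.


translate([364, 281, 0]) cube([192, 143, 2764]);


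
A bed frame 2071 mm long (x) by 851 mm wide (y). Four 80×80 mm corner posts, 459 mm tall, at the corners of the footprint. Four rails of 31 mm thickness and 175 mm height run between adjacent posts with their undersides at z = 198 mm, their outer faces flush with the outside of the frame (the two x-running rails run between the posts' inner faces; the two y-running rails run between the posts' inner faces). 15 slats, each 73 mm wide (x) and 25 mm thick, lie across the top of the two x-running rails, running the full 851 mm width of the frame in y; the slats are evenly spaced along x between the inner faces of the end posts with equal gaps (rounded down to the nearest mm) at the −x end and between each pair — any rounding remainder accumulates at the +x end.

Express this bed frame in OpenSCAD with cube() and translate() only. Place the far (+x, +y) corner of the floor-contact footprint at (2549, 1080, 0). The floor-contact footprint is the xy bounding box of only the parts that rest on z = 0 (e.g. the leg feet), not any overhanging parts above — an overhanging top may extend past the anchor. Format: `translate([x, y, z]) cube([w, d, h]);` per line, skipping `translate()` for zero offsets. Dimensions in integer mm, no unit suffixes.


translate([478, 229, 0]) cube([80, 80, 459]);
translate([478, 1000, 0]) cube([80, 80, 459]);
translate([2469, 229, 0]) cube([80, 80, 459]);
translate([2469, 1000, 0]) cube([80, 80, 459]);
translate([558, 229, 198]) cube([1911, 31, 175]);
translate([558, 1049, 198]) cube([1911, 31, 175]);
translate([478, 309, 198]) cube([31, 691, 175]);
translate([2518, 309, 198]) cube([31, 691, 175]);
translate([609, 229, 373]) cube([73, 851, 25]);
translate([733, 229, 373]) cube([73, 851, 25]);
translate([857, 229, 373]) cube([73, 851, 25]);
translate([981, 229, 373]) cube([73, 851, 25]);
translate([1105, 229, 373]) cube([73, 851, 25]);
translate([1229, 229, 373]) cube([73, 851, 25]);
translate([1353, 229, 373]) cube([73, 851, 25]);
translate([1477, 229, 373]) cube([73, 851, 25]);
translate([1601, 229, 373]) cube([73, 851, 25]);
translate([1725, 229, 373]) cube([73, 851, 25]);
translate([1849, 229, 373]) cube([73, 851, 25]);
translate([1973, 229, 373]) cube([73, 851, 25]);
translate([2097, 229, 373]) cube([73, 851, 25]);
translate([2221, 229, 373]) cube([73, 851, 25]);
translate([2345, 229, 373]) cube([73, 851, 25]);


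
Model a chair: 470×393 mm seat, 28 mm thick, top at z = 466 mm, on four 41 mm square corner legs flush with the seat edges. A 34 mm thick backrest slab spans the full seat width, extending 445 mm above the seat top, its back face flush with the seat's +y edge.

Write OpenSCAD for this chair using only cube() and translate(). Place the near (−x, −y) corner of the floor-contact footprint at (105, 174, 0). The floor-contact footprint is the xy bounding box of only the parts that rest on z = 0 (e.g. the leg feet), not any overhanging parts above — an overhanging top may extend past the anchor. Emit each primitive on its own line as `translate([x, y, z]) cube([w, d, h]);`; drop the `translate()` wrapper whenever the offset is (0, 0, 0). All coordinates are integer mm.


translate([105, 174, 438]) cube([470, 393, 28]);
translate([105, 174, 0]) cube([41, 41, 438]);
translate([534, 174, 0]) cube([41, 41, 438]);
translate([105, 526, 0]) cube([41, 41, 438]);
translate([534, 526, 0]) cube([41, 41, 438]);
translate([105, 533, 466]) cube([470, 34, 445]);


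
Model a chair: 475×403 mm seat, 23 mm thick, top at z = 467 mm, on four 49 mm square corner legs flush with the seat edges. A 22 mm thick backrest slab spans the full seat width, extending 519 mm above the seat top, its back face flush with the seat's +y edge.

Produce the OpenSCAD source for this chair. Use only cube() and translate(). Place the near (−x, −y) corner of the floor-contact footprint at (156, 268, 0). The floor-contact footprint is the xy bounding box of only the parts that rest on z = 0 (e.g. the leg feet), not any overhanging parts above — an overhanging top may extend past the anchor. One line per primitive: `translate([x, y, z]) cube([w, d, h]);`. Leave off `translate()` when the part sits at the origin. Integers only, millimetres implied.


translate([156, 268, 444]) cube([475, 403, 23]);
translate([156, 268, 0]) cube([49, 49, 444]);
translate([582, 268, 0]) cube([49, 49, 444]);
translate([156, 622, 0]) cube([49, 49, 444]);
translate([582, 622, 0]) cube([49, 49, 444]);
translate([156, 649, 467]) cube([475, 22, 519]);


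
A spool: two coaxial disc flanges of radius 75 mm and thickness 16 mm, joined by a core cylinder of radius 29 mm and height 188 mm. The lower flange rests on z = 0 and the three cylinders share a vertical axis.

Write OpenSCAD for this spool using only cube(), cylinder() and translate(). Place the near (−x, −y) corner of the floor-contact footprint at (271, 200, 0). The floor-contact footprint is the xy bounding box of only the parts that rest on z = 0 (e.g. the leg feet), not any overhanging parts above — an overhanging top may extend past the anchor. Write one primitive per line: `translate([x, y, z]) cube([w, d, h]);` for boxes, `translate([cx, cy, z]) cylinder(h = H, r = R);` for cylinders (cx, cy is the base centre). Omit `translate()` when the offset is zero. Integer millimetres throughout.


translate([346, 275, 0]) cylinder(h = 16, r = 75);
translate([346, 275, 16]) cylinder(h = 188, r = 29);
translate([346, 275, 204]) cylinder(h = 16, r = 75);


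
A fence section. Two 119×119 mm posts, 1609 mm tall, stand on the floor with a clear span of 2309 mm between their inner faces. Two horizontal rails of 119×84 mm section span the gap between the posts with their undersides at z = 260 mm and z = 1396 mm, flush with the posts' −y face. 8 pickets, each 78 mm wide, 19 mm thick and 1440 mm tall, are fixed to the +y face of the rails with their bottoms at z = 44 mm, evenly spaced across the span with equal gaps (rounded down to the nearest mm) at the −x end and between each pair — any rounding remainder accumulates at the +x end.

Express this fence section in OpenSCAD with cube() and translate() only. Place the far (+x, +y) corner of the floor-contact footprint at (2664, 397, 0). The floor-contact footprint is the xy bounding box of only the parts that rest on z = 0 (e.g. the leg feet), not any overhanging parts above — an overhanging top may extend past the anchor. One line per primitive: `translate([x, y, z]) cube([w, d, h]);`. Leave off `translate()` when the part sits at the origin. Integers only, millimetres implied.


translate([117, 278, 0]) cube([119, 119, 1609]);
translate([2545, 278, 0]) cube([119, 119, 1609]);
translate([236, 278, 260]) cube([2309, 119, 84]);
translate([236, 278, 1396]) cube([2309, 119, 84]);
translate([423, 397, 44]) cube([78, 19, 1440]);
translate([688, 397, 44]) cube([78, 19, 1440]);
translate([953, 397, 44]) cube([78, 19, 1440]);
translate([1218, 397, 44]) cube([78, 19, 1440]);
translate([1483, 397, 44]) cube([78, 19, 1440]);
translate([1748, 397, 44]) cube([78, 19, 1440]);
translate([2013, 397, 44]) cube([78, 19, 1440]);
translate([2278, 397, 44]) cube([78, 19, 1440]);


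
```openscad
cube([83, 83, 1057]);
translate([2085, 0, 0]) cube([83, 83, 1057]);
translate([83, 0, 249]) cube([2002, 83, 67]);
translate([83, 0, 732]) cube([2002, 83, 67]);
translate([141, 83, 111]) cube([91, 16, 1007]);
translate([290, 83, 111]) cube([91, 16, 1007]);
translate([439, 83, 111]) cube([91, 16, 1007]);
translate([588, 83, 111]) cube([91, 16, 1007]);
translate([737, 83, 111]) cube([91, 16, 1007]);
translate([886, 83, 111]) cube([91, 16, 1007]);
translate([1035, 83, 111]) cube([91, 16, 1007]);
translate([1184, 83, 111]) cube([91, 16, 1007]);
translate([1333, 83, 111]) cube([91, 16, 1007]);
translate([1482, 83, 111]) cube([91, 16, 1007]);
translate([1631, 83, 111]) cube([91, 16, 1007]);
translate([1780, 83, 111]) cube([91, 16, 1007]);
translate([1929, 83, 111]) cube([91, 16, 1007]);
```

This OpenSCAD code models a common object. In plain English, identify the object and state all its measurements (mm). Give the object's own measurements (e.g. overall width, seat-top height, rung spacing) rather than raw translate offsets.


A fence section. Two 83×83 mm posts, 1057 mm tall, stand on the floor with a clear span of 2002 mm between their inner faces. Two horizontal rails of 83×67 mm section span the gap between the posts with their undersides at z = 249 mm and z = 732 mm, flush with the posts' −y face. 13 pickets, each 91 mm wide, 16 mm thick and 1007 mm tall, are fixed to the +y face of the rails with their bottoms at z = 111 mm, spaced across the span with a 58 mm gap after the −x post and between neighbouring pickets, with 65 mm left before the +x post.


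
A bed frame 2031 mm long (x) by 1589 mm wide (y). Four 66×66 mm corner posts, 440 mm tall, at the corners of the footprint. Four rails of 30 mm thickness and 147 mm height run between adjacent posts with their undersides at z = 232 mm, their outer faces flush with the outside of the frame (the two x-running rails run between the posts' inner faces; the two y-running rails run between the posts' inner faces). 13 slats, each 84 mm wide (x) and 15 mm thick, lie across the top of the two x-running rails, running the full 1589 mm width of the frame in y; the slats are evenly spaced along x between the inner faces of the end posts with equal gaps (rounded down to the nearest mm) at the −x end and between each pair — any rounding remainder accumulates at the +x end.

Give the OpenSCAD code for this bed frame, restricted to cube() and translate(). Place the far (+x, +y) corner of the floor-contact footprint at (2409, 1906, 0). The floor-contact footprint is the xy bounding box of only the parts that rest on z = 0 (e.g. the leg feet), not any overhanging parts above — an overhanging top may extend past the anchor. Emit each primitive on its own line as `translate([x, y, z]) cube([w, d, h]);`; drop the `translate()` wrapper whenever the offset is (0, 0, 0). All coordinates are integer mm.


// slat z = rail_z + rail_h = 232 + 147 = 379
// slat gap = ⌊(1899 − 13·84) / 14⌋ = 57
translate([378, 317, 0]) cube([66, 66, 440]);
translate([378, 1840, 0]) cube([66, 66, 440]);
translate([2343, 317, 0]) cube([66, 66, 440]);
translate([2343, 1840, 0]) cube([66, 66, 440]);
translate([444, 317, 232]) cube([1899, 30, 147]);
translate([444, 1876, 232]) cube([1899, 30, 147]);
translate([378, 383, 232]) cube([30, 1457, 147]);
translate([2379, 383, 232]) cube([30, 1457, 147]);
translate([501, 317, 379]) cube([84, 1589, 15]);
translate([642, 317, 379]) cube([84, 1589, 15]);
translate([783, 317, 379]) cube([84, 1589, 15]);
translate([924, 317, 379]) cube([84, 1589, 15]);
translate([1065, 317, 379]) cube([84, 1589, 15]);
translate([1206, 317, 379]) cube([84, 1589, 15]);
translate([1347, 317, 379]) cube([84, 1589, 15]);
translate([1488, 317, 379]) cube([84, 1589, 15]);
translate([1629, 317, 379]) cube([84, 1589, 15]);
translate([1770, 317, 379]) cube([84, 1589, 15]);
translate([1911, 317, 379]) cube([84, 1589, 15]);
translate([2052, 317, 379]) cube([84, 1589, 15]);
translate([2193, 317, 379]) cube([84, 1589, 15]);


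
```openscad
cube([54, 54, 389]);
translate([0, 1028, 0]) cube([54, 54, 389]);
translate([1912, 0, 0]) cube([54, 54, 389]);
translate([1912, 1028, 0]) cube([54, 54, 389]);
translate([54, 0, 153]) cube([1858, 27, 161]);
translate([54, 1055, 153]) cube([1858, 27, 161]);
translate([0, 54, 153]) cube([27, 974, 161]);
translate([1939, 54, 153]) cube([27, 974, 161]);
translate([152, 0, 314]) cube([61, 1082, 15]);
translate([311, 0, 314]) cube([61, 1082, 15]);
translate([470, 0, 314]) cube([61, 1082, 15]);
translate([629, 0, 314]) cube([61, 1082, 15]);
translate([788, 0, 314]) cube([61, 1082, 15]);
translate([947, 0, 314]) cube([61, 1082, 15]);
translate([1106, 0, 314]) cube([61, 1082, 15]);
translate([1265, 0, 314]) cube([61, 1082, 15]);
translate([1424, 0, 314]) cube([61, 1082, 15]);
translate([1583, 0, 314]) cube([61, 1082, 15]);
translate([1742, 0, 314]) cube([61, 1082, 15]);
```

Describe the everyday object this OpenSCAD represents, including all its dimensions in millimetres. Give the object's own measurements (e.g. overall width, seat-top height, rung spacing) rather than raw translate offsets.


A bed frame 1966 mm long (x) by 1082 mm wide (y). Four 54×54 mm corner posts, 389 mm tall, at the corners of the footprint. Four rails of 27 mm thickness and 161 mm height run between adjacent posts with their undersides at z = 153 mm, their outer faces flush with the outside of the frame (the two x-running rails run between the posts' inner faces; the two y-running rails run between the posts' inner faces). 11 slats, each 61 mm wide (x) and 15 mm thick, lie across the top of the two x-running rails, running the full 1082 mm width of the frame in y; along x they sit between the end posts with a 98 mm gap after the −x posts and between neighbouring slats, leaving 109 mm before the +x posts.
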